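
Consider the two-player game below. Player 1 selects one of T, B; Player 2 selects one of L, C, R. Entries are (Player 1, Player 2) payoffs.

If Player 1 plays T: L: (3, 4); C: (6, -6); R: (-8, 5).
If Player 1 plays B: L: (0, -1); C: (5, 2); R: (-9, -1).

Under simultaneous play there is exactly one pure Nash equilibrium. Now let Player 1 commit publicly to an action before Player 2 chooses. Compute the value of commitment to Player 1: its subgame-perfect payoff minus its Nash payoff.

Work backward from Player 2's decision.
- T: Player 2 compares 4, -6, 5 and picks R; Player 1 would get -8.
- B: Player 2 compares -1, 2, -1 and picks C; Player 1 would get 5.
Among -8, 5, the best is 5 at B. Subgame-perfect outcome: (B, C) with payoffs (5, 2).
Under simultaneous play:
Player 1's best replies: L→T; C→T; R→T.
Player 2's best replies: T→R; B→C.
Only (T, R) has each player best-responding; Nash payoffs (-8, 5).
Player 1's commitment gain: 5 − -8 = 13.

13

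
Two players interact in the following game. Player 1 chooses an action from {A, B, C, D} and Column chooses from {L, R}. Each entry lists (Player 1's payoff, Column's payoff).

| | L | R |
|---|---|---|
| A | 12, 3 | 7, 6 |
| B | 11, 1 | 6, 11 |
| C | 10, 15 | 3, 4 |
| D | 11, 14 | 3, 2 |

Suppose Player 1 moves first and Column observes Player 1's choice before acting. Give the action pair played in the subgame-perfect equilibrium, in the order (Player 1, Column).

(D, L)

Column best-responds to each possible Player 1 move:
- A: BR = R, leader payoff 7.
- B: BR = R, leader payoff 6.
- C: BR = L, leader payoff 10.
- D: BR = L, leader payoff 11.
Among 7, 6, 10, 11, the best is 11 at D. Subgame-perfect outcome: (D, L) with payoffs (11, 14).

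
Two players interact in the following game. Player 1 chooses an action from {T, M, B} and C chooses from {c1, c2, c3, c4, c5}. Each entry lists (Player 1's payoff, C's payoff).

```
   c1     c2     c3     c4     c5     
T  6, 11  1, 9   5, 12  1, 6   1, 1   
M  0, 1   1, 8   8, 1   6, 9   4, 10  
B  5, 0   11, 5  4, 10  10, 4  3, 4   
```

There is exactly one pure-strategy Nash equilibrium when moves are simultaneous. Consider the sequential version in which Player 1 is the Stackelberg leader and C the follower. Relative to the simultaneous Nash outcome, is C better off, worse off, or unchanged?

better off

Backward induction with Player 1 moving first.
- T: BR = c3, leader payoff 5.
- M: BR = c5, leader payoff 4.
- B: BR = c3, leader payoff 4.
Among 5, 4, 4, the best is 5 at T. Subgame-perfect outcome: (T, c3) with payoffs (5, 12).
Now find the simultaneous Nash equilibrium.
Player 1's best replies: c1→T; c2→B; c3→M; c4→B; c5→M.
C's best replies: T→c3; M→c5; B→c3.
The unique mutual best reply is (M, c5), giving (4, 10).
C earns 12 sequentially versus 10 at the Nash outcome: better off.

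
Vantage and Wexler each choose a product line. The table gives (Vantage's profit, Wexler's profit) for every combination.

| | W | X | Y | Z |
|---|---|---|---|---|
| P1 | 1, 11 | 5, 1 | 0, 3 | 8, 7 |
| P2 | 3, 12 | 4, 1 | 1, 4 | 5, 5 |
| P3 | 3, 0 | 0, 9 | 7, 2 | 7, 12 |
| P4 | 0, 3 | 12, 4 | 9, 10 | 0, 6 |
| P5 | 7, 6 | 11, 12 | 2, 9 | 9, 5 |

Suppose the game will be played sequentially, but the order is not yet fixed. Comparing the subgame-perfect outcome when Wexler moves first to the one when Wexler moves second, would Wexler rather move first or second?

If Vantage leads: Wexler's best replies are P1→W, P2→W, P3→Z, P4→Y, P5→X; Vantage's induced payoffs 1, 3, 7, 9, 11; outcome (P5, X), payoffs (11, 12).
If Wexler leads: Vantage's best replies are W→P5, X→P4, Y→P4, Z→P5; Wexler's induced payoffs 6, 4, 10, 5; outcome (P4, Y), payoffs (9, 10).
Wexler gets 10 moving first and 12 moving second, so Wexler prefers to move second.

second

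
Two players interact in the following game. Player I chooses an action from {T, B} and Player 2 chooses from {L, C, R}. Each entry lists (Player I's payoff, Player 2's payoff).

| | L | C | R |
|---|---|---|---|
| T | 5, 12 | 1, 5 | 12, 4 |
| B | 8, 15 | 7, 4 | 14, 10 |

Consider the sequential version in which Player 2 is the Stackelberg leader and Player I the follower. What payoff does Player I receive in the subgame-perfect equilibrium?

Player I best-responds to each possible Player 2 move:
- L: Player I compares 5, 8 and picks B; Player 2 would get 15.
- C: Player I compares 1, 7 and picks B; Player 2 would get 4.
- R: Player I compares 12, 14 and picks B; Player 2 would get 10.
Maximizing over 15, 4, 10, Player 2 chooses L. Subgame-perfect outcome: (B, L) with payoffs (8, 15).

8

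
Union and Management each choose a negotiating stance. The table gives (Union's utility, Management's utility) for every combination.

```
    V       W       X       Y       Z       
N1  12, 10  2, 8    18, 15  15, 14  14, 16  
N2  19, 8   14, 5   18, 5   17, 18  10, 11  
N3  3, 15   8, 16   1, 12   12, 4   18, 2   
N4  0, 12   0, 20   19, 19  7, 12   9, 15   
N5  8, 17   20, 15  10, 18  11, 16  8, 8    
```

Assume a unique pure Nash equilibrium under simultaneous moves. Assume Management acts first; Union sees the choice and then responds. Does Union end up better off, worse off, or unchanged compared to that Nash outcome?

better off

Backward induction with Management moving first.
- V → Union plays N2 (best of 12, 19, 3, 0, 8); Management gets 8.
- W → Union plays N5 (best of 2, 14, 8, 0, 20); Management gets 15.
- X → Union plays N4 (best of 18, 18, 1, 19, 10); Management gets 19.
- Y → Union plays N2 (best of 15, 17, 12, 7, 11); Management gets 18.
- Z → Union plays N3 (best of 14, 10, 18, 9, 8); Management gets 2.
Among 8, 15, 19, 18, 2, the best is 19 at X. Subgame-perfect outcome: (N4, X) with payoffs (19, 19).
Now find the simultaneous Nash equilibrium.
Union's best replies: V→N2; W→N5; X→N4; Y→N2; Z→N3.
Management's best replies: N1→Z; N2→Y; N3→W; N4→W; N5→X.
The unique mutual best reply is (N2, Y), giving (17, 18).
Union earns 19 sequentially versus 17 at the Nash outcome: better off.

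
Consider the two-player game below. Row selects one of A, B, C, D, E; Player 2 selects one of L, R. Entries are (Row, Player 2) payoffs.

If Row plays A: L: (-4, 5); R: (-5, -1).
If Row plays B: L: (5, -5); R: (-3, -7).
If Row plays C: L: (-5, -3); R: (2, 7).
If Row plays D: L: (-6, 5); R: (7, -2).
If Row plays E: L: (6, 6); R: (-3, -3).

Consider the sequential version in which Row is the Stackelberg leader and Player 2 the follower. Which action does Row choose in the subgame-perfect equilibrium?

Backward induction with Row moving first.
- A: Player 2 compares 5, -1 and picks L; Row would get -4.
- B: Player 2 compares -5, -7 and picks L; Row would get 5.
- C: Player 2 compares -3, 7 and picks R; Row would get 2.
- D: Player 2 compares 5, -2 and picks L; Row would get -6.
- E: Player 2 compares 6, -3 and picks L; Row would get 6.
Among -4, 5, 2, -6, 6, the best is 6 at E. Subgame-perfect outcome: (E, L) with payoffs (6, 6).

E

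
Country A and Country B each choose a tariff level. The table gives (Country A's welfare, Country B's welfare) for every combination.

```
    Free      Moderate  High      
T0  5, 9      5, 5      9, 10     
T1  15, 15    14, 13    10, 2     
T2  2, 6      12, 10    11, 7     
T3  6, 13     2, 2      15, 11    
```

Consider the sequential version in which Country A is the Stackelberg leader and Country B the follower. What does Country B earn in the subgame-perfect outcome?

15

Country B best-responds to each possible Country A move:
- T0 → Country B plays High (best of 9, 5, 10); Country A gets 9.
- T1 → Country B plays Free (best of 15, 13, 2); Country A gets 15.
- T2 → Country B plays Moderate (best of 6, 10, 7); Country A gets 12.
- T3 → Country B plays Free (best of 13, 2, 11); Country A gets 6.
Country A's induced payoffs are 9, 15, 12, 6, so Country A commits to T1. Subgame-perfect outcome: (T1, Free) with payoffs (15, 15).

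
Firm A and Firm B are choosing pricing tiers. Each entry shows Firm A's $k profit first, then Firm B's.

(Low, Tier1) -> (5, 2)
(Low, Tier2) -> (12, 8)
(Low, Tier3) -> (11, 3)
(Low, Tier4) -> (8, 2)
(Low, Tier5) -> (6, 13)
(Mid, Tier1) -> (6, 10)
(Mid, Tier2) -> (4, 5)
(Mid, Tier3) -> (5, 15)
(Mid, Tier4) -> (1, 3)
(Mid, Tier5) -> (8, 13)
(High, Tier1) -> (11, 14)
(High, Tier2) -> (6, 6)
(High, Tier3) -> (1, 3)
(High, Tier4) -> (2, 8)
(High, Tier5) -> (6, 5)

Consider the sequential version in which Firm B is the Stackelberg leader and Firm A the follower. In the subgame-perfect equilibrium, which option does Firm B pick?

Solve by backward induction (Firm B leads).
- Tier1: BR = High, leader payoff 14.
- Tier2: BR = Low, leader payoff 8.
- Tier3: BR = Low, leader payoff 3.
- Tier4: BR = Low, leader payoff 2.
- Tier5: BR = Mid, leader payoff 13.
Among 14, 8, 3, 2, 13, the best is 14 at Tier1. Subgame-perfect outcome: (High, Tier1) with payoffs (11, 14).

Tier1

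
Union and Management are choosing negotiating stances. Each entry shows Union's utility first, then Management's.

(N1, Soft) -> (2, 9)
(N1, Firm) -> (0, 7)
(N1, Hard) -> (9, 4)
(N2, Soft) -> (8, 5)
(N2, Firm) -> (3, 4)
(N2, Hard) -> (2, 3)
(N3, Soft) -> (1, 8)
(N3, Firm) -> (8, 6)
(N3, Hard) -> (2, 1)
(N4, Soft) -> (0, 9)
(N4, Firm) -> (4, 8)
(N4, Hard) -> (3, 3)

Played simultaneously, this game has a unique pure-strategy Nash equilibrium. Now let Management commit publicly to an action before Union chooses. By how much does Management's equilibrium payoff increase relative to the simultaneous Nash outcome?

Solve by backward induction (Management leads).
- Soft: Union compares 2, 8, 1, 0 and picks N2; Management would get 5.
- Firm: Union compares 0, 3, 8, 4 and picks N3; Management would get 6.
- Hard: Union compares 9, 2, 2, 3 and picks N1; Management would get 4.
Maximizing over 5, 6, 4, Management chooses Firm. Subgame-perfect outcome: (N3, Firm) with payoffs (8, 6).
Now find the simultaneous Nash equilibrium.
Union's best replies: Soft→N2; Firm→N3; Hard→N1.
Management's best replies: N1→Soft; N2→Soft; N3→Soft; N4→Soft.
The unique mutual best reply is (N2, Soft), giving (8, 5).
Management's commitment gain: 6 − 5 = 1.

1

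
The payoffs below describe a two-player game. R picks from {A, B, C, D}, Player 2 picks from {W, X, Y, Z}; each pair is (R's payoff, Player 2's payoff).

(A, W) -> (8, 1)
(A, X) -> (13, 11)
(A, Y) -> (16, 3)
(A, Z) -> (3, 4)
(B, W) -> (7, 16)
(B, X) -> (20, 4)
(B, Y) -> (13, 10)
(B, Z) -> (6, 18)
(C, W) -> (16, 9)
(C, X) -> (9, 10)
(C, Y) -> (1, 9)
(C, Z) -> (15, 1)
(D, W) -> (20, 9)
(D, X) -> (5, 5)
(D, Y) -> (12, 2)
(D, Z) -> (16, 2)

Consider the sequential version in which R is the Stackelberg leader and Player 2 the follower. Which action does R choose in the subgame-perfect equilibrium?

D

Work backward from Player 2's decision.
- A: BR = X, leader payoff 13.
- B: BR = Z, leader payoff 6.
- C: BR = X, leader payoff 9.
- D: BR = W, leader payoff 20.
Among 13, 6, 9, 20, the best is 20 at D. Subgame-perfect outcome: (D, W) with payoffs (20, 9).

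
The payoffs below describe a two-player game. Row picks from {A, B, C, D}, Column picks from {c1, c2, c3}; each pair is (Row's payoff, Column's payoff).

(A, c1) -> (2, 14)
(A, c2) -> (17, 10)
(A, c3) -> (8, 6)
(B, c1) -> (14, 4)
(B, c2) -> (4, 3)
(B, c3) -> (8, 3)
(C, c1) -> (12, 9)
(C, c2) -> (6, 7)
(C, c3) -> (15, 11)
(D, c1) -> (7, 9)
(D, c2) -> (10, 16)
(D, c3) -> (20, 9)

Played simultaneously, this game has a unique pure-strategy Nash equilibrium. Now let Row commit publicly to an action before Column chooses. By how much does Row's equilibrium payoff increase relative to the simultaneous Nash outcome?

Solve by backward induction (Row leads).
- A: BR = c1, leader payoff 2.
- B: BR = c1, leader payoff 14.
- C: BR = c3, leader payoff 15.
- D: BR = c2, leader payoff 10.
Maximizing over 2, 14, 15, 10, Row chooses C. Subgame-perfect outcome: (C, c3) with payoffs (15, 11).
Now find the simultaneous Nash equilibrium.
Row's best replies: c1→B; c2→A; c3→D.
Column's best replies: A→c1; B→c1; C→c3; D→c2.
Only (B, c1) has each player best-responding; Nash payoffs (14, 4).
Row's commitment gain: 15 − 14 = 1.

1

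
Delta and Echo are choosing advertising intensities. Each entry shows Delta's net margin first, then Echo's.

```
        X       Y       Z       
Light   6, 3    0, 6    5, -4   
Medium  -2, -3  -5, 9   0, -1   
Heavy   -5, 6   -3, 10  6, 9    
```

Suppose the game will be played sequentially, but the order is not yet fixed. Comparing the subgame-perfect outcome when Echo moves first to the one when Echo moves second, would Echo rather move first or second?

If Delta leads: Echo's best replies are Light→Y, Medium→Y, Heavy→Y; Delta's induced payoffs 0, -5, -3; outcome (Light, Y), payoffs (0, 6).
If Echo leads: Delta's best replies are X→Light, Y→Light, Z→Heavy; Echo's induced payoffs 3, 6, 9; outcome (Heavy, Z), payoffs (6, 9).
Echo gets 9 moving first and 6 moving second, so Echo prefers to move first.

first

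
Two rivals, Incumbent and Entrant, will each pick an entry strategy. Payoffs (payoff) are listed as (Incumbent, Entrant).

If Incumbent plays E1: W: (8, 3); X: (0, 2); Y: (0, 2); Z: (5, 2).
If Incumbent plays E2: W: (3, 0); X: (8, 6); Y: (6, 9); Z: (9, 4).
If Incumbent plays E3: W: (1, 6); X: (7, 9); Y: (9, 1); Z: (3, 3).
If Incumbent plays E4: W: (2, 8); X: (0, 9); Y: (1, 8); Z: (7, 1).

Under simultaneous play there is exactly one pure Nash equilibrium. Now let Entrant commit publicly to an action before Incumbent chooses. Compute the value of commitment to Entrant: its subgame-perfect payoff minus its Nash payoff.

3

Solve by backward induction (Entrant leads).
- W: Incumbent compares 8, 3, 1, 2 and picks E1; Entrant would get 3.
- X: Incumbent compares 0, 8, 7, 0 and picks E2; Entrant would get 6.
- Y: Incumbent compares 0, 6, 9, 1 and picks E3; Entrant would get 1.
- Z: Incumbent compares 5, 9, 3, 7 and picks E2; Entrant would get 4.
Among 3, 6, 1, 4, the best is 6 at X. Subgame-perfect outcome: (E2, X) with payoffs (8, 6).
For the simultaneous game, intersect best replies.
Incumbent's best replies: W→E1; X→E2; Y→E3; Z→E2.
Entrant's best replies: E1→W; E2→Y; E3→X; E4→X.
The unique mutual best reply is (E1, W), giving (8, 3).
Entrant's commitment gain: 6 − 3 = 3.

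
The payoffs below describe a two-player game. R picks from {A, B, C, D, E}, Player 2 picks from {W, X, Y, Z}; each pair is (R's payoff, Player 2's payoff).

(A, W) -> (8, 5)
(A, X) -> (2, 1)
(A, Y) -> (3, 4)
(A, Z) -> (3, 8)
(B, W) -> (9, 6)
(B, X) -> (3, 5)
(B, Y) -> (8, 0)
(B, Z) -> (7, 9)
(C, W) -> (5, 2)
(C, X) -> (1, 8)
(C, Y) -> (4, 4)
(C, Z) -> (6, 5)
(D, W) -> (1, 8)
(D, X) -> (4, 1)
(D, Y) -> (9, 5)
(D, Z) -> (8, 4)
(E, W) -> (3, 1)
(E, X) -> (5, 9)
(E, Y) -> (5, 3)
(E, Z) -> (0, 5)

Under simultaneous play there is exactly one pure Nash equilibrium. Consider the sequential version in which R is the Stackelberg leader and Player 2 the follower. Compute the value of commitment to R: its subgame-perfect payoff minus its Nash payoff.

Solve by backward induction (R leads).
- A: BR = Z, leader payoff 3.
- B: BR = Z, leader payoff 7.
- C: BR = X, leader payoff 1.
- D: BR = W, leader payoff 1.
- E: BR = X, leader payoff 5.
Maximizing over 3, 7, 1, 1, 5, R chooses B. Subgame-perfect outcome: (B, Z) with payoffs (7, 9).
Now find the simultaneous Nash equilibrium.
R's best replies: W→B; X→E; Y→D; Z→D.
Player 2's best replies: A→Z; B→Z; C→X; D→W; E→X.
The unique mutual best reply is (E, X), giving (5, 9).
R's commitment gain: 7 − 5 = 2.

2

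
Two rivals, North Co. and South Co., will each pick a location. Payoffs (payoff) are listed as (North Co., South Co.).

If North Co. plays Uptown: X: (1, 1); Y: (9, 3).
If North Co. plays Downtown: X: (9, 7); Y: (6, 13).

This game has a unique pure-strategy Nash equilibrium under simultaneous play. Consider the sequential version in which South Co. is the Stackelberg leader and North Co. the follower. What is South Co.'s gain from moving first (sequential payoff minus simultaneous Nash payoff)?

North Co. best-responds to each possible South Co. move:
- X → North Co. plays Downtown (best of 1, 9); South Co. gets 7.
- Y → North Co. plays Uptown (best of 9, 6); South Co. gets 3.
Among 7, 3, the best is 7 at X. Subgame-perfect outcome: (Downtown, X) with payoffs (9, 7).
Under simultaneous play:
North Co.'s best replies: X→Downtown; Y→Uptown.
South Co.'s best replies: Uptown→Y; Downtown→Y.
The unique mutual best reply is (Uptown, Y), giving (9, 3).
South Co.'s commitment gain: 7 − 3 = 4.

4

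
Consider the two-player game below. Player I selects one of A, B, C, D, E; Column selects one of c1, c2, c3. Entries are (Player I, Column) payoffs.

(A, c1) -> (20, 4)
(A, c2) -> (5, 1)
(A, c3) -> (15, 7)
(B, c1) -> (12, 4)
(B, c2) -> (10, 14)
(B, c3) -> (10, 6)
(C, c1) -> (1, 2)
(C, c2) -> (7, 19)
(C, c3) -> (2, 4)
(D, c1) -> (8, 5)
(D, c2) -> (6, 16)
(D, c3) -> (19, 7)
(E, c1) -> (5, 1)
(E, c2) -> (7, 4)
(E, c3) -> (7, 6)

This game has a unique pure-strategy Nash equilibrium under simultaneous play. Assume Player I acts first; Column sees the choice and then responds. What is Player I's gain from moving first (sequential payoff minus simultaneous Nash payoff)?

Solve by backward induction (Player I leads).
- A: BR = c3, leader payoff 15.
- B: BR = c2, leader payoff 10.
- C: BR = c2, leader payoff 7.
- D: BR = c2, leader payoff 6.
- E: BR = c3, leader payoff 7.
Among 15, 10, 7, 6, 7, the best is 15 at A. Subgame-perfect outcome: (A, c3) with payoffs (15, 7).
Under simultaneous play:
Player I's best replies: c1→A; c2→B; c3→D.
Column's best replies: A→c3; B→c2; C→c2; D→c2; E→c3.
The unique mutual best reply is (B, c2), giving (10, 14).
Player I's commitment gain: 15 − 10 = 5.

5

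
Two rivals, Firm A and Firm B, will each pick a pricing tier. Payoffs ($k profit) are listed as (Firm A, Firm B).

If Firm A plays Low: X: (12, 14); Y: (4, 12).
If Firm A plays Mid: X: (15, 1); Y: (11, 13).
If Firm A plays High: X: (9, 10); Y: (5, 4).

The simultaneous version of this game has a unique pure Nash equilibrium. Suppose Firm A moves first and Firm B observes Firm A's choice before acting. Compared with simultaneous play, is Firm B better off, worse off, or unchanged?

better off

Solve by backward induction (Firm A leads).
- Low: BR = X, leader payoff 12.
- Mid: BR = Y, leader payoff 11.
- High: BR = X, leader payoff 9.
Maximizing over 12, 11, 9, Firm A chooses Low. Subgame-perfect outcome: (Low, X) with payoffs (12, 14).
Now find the simultaneous Nash equilibrium.
Firm A's best replies: X→Mid; Y→Mid.
Firm B's best replies: Low→X; Mid→Y; High→X.
Only (Mid, Y) has each player best-responding; Nash payoffs (11, 13).
Firm B earns 14 sequentially versus 13 at the Nash outcome: better off.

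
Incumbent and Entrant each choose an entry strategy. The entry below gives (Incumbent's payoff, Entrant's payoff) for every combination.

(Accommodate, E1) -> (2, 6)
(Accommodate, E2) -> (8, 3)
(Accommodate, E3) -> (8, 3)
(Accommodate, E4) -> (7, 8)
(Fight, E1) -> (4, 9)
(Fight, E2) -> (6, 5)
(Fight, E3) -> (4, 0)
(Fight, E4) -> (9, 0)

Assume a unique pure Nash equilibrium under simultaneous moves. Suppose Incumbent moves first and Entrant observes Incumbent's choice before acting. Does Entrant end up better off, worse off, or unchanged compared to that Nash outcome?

worse off

Entrant best-responds to each possible Incumbent move:
- Accommodate: Entrant compares 6, 3, 3, 8 and picks E4; Incumbent would get 7.
- Fight: Entrant compares 9, 5, 0, 0 and picks E1; Incumbent would get 4.
Incumbent's induced payoffs are 7, 4, so Incumbent commits to Accommodate. Subgame-perfect outcome: (Accommodate, E4) with payoffs (7, 8).
For the simultaneous game, intersect best replies.
Incumbent's best replies: E1→Fight; E2→Accommodate; E3→Accommodate; E4→Fight.
Entrant's best replies: Accommodate→E4; Fight→E1.
Only (Fight, E1) has each player best-responding; Nash payoffs (4, 9).
Entrant earns 8 sequentially versus 9 at the Nash outcome: worse off.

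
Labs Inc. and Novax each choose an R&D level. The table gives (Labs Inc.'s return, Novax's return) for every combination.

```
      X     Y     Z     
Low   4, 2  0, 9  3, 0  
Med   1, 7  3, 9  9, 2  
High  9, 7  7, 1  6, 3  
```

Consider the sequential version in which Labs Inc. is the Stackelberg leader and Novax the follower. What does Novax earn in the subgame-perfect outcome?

7

Solve by backward induction (Labs Inc. leads).
- Low: BR = Y, leader payoff 0.
- Med: BR = Y, leader payoff 3.
- High: BR = X, leader payoff 9.
Maximizing over 0, 3, 9, Labs Inc. chooses High. Subgame-perfect outcome: (High, X) with payoffs (9, 7).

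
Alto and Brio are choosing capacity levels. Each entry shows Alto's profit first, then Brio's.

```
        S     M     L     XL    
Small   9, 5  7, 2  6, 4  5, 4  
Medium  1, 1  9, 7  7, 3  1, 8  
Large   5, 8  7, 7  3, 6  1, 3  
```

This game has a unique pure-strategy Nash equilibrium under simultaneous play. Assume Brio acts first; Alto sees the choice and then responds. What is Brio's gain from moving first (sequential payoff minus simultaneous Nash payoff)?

2

Backward induction with Brio moving first.
- S: Alto compares 9, 1, 5 and picks Small; Brio would get 5.
- M: Alto compares 7, 9, 7 and picks Medium; Brio would get 7.
- L: Alto compares 6, 7, 3 and picks Medium; Brio would get 3.
- XL: Alto compares 5, 1, 1 and picks Small; Brio would get 4.
Maximizing over 5, 7, 3, 4, Brio chooses M. Subgame-perfect outcome: (Medium, M) with payoffs (9, 7).
Now find the simultaneous Nash equilibrium.
Alto's best replies: S→Small; M→Medium; L→Medium; XL→Small.
Brio's best replies: Small→S; Medium→XL; Large→S.
Only (Small, S) has each player best-responding; Nash payoffs (9, 5).
Brio's commitment gain: 7 − 5 = 2.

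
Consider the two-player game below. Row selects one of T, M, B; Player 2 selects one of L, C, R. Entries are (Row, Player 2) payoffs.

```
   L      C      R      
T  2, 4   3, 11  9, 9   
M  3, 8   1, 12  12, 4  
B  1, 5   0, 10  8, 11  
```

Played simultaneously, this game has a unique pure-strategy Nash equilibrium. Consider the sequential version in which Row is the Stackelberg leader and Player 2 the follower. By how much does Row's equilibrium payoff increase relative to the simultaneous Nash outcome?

Backward induction with Row moving first.
- T: Player 2 compares 4, 11, 9 and picks C; Row would get 3.
- M: Player 2 compares 8, 12, 4 and picks C; Row would get 1.
- B: Player 2 compares 5, 10, 11 and picks R; Row would get 8.
Row's induced payoffs are 3, 1, 8, so Row commits to B. Subgame-perfect outcome: (B, R) with payoffs (8, 11).
Under simultaneous play:
Row's best replies: L→M; C→T; R→M.
Player 2's best replies: T→C; M→C; B→R.
The unique mutual best reply is (T, C), giving (3, 11).
Row's commitment gain: 8 − 3 = 5.

5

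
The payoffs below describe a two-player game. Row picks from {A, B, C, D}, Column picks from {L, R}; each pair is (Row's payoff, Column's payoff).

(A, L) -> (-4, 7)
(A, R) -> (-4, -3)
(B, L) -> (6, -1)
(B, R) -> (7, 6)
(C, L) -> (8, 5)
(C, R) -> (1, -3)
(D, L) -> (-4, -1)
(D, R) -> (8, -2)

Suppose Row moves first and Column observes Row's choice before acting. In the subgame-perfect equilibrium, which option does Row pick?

C

Column best-responds to each possible Row move:
- A: Column compares 7, -3 and picks L; Row would get -4.
- B: Column compares -1, 6 and picks R; Row would get 7.
- C: Column compares 5, -3 and picks L; Row would get 8.
- D: Column compares -1, -2 and picks L; Row would get -4.
Row's induced payoffs are -4, 7, 8, -4, so Row commits to C. Subgame-perfect outcome: (C, L) with payoffs (8, 5).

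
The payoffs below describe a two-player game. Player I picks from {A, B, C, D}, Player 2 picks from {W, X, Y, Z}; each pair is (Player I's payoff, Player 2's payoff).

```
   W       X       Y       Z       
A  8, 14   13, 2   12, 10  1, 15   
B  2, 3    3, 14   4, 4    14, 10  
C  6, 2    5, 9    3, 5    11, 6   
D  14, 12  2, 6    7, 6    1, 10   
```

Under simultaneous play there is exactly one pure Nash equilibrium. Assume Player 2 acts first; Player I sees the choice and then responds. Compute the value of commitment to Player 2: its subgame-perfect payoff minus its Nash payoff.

Backward induction with Player 2 moving first.
- W: Player I compares 8, 2, 6, 14 and picks D; Player 2 would get 12.
- X: Player I compares 13, 3, 5, 2 and picks A; Player 2 would get 2.
- Y: Player I compares 12, 4, 3, 7 and picks A; Player 2 would get 10.
- Z: Player I compares 1, 14, 11, 1 and picks B; Player 2 would get 10.
Among 12, 2, 10, 10, the best is 12 at W. Subgame-perfect outcome: (D, W) with payoffs (14, 12).
Under simultaneous play:
Player I's best replies: W→D; X→A; Y→A; Z→B.
Player 2's best replies: A→Z; B→X; C→X; D→W.
Only (D, W) has each player best-responding; Nash payoffs (14, 12).
Player 2's commitment gain: 12 − 12 = 0.

0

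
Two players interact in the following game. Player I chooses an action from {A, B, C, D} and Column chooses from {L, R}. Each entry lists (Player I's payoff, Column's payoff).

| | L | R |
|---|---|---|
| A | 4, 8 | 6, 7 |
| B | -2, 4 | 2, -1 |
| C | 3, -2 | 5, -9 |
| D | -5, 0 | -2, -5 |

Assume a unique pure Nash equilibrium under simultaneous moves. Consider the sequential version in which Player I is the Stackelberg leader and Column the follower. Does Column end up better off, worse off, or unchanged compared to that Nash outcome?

Work backward from Column's decision.
- A: BR = L, leader payoff 4.
- B: BR = L, leader payoff -2.
- C: BR = L, leader payoff 3.
- D: BR = L, leader payoff -5.
Maximizing over 4, -2, 3, -5, Player I chooses A. Subgame-perfect outcome: (A, L) with payoffs (4, 8).
Under simultaneous play:
Player I's best replies: L→A; R→A.
Column's best replies: A→L; B→L; C→L; D→L.
Only (A, L) has each player best-responding; Nash payoffs (4, 8).
Column earns 8 sequentially versus 8 at the Nash outcome: unchanged.

unchanged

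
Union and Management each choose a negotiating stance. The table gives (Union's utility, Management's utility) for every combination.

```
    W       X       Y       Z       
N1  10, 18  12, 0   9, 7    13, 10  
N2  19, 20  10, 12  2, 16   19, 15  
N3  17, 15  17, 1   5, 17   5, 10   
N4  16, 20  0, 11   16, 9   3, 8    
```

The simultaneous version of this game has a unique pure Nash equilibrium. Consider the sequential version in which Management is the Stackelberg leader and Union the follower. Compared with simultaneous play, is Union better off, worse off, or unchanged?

unchanged

Solve by backward induction (Management leads).
- W: Union compares 10, 19, 17, 16 and picks N2; Management would get 20.
- X: Union compares 12, 10, 17, 0 and picks N3; Management would get 1.
- Y: Union compares 9, 2, 5, 16 and picks N4; Management would get 9.
- Z: Union compares 13, 19, 5, 3 and picks N2; Management would get 15.
Management's induced payoffs are 20, 1, 9, 15, so Management commits to W. Subgame-perfect outcome: (N2, W) with payoffs (19, 20).
Now find the simultaneous Nash equilibrium.
Union's best replies: W→N2; X→N3; Y→N4; Z→N2.
Management's best replies: N1→W; N2→W; N3→Y; N4→W.
Only (N2, W) has each player best-responding; Nash payoffs (19, 20).
Union earns 19 sequentially versus 19 at the Nash outcome: unchanged.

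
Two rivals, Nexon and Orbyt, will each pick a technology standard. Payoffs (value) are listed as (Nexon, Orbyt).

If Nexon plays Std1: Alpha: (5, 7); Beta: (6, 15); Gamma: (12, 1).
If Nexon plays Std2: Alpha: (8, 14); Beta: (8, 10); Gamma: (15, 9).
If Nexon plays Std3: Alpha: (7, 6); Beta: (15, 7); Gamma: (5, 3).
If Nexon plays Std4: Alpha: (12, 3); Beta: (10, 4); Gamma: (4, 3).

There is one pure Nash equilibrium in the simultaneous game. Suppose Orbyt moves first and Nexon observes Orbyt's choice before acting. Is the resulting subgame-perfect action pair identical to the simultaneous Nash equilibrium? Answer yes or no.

Nexon best-responds to each possible Orbyt move:
- Alpha: Nexon compares 5, 8, 7, 12 and picks Std4; Orbyt would get 3.
- Beta: Nexon compares 6, 8, 15, 10 and picks Std3; Orbyt would get 7.
- Gamma: Nexon compares 12, 15, 5, 4 and picks Std2; Orbyt would get 9.
Maximizing over 3, 7, 9, Orbyt chooses Gamma. Subgame-perfect outcome: (Std2, Gamma) with payoffs (15, 9).
Under simultaneous play:
Nexon's best replies: Alpha→Std4; Beta→Std3; Gamma→Std2.
Orbyt's best replies: Std1→Beta; Std2→Alpha; Std3→Beta; Std4→Beta.
Only (Std3, Beta) has each player best-responding; Nash payoffs (15, 7).
Sequential outcome (Std2, Gamma) differs from the Nash profile (Std3, Beta).

no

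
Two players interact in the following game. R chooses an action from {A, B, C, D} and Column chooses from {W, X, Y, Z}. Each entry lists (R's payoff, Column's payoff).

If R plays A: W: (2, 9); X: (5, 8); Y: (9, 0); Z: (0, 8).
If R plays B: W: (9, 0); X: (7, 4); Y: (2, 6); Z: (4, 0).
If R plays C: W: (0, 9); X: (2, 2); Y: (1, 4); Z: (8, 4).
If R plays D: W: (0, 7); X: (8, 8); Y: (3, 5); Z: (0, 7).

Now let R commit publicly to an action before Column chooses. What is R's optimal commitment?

D

Work backward from Column's decision.
- A: BR = W, leader payoff 2.
- B: BR = Y, leader payoff 2.
- C: BR = W, leader payoff 0.
- D: BR = X, leader payoff 8.
R's induced payoffs are 2, 2, 0, 8, so R commits to D. Subgame-perfect outcome: (D, X) with payoffs (8, 8).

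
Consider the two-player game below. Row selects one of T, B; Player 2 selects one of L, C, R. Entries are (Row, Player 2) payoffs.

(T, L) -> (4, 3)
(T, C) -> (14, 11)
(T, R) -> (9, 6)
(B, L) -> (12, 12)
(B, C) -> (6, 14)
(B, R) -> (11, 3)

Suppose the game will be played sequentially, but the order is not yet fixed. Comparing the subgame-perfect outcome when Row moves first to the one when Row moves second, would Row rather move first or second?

first

If Row leads: Player 2's best replies are T→C, B→C; Row's induced payoffs 14, 6; outcome (T, C), payoffs (14, 11).
If Player 2 leads: Row's best replies are L→B, C→T, R→B; Player 2's induced payoffs 12, 11, 3; outcome (B, L), payoffs (12, 12).
Row gets 14 moving first and 12 moving second, so Row prefers to move first.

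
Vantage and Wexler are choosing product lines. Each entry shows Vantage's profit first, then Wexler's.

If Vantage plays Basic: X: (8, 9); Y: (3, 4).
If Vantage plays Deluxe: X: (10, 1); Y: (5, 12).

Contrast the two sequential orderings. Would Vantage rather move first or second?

If Vantage leads: Wexler's best replies are Basic→X, Deluxe→Y; Vantage's induced payoffs 8, 5; outcome (Basic, X), payoffs (8, 9).
If Wexler leads: Vantage's best replies are X→Deluxe, Y→Deluxe; Wexler's induced payoffs 1, 12; outcome (Deluxe, Y), payoffs (5, 12).
Vantage gets 8 moving first and 5 moving second, so Vantage prefers to move first.

first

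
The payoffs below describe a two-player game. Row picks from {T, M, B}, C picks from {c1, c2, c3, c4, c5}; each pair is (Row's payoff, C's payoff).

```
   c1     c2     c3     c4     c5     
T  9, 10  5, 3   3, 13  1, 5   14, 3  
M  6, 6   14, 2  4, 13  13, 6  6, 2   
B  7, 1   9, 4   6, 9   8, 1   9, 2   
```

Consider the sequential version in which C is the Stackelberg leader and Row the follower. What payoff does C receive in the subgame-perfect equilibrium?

Row best-responds to each possible C move:
- c1 → Row plays T (best of 9, 6, 7); C gets 10.
- c2 → Row plays M (best of 5, 14, 9); C gets 2.
- c3 → Row plays B (best of 3, 4, 6); C gets 9.
- c4 → Row plays M (best of 1, 13, 8); C gets 6.
- c5 → Row plays T (best of 14, 6, 9); C gets 3.
Among 10, 2, 9, 6, 3, the best is 10 at c1. Subgame-perfect outcome: (T, c1) with payoffs (9, 10).

10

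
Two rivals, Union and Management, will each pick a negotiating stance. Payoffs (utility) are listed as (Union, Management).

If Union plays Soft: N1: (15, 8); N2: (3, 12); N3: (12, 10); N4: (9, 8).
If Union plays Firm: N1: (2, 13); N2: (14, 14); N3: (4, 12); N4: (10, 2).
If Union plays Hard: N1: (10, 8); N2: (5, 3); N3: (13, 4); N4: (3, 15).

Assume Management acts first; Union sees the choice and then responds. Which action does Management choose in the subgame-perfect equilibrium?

N2

Union best-responds to each possible Management move:
- N1: Union compares 15, 2, 10 and picks Soft; Management would get 8.
- N2: Union compares 3, 14, 5 and picks Firm; Management would get 14.
- N3: Union compares 12, 4, 13 and picks Hard; Management would get 4.
- N4: Union compares 9, 10, 3 and picks Firm; Management would get 2.
Maximizing over 8, 14, 4, 2, Management chooses N2. Subgame-perfect outcome: (Firm, N2) with payoffs (14, 14).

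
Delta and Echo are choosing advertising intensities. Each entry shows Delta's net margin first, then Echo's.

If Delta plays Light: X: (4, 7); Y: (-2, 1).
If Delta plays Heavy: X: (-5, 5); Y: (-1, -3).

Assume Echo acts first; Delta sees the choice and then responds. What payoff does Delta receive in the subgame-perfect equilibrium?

4

Solve by backward induction (Echo leads).
- X → Delta plays Light (best of 4, -5); Echo gets 7.
- Y → Delta plays Heavy (best of -2, -1); Echo gets -3.
Maximizing over 7, -3, Echo chooses X. Subgame-perfect outcome: (Light, X) with payoffs (4, 7).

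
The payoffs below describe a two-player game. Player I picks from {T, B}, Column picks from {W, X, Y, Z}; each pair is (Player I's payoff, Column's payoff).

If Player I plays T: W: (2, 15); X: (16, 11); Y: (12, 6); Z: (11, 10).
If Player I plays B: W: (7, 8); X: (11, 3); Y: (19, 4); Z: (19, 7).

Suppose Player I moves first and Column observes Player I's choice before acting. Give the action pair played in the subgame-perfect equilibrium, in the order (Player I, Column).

Solve by backward induction (Player I leads).
- T → Column plays W (best of 15, 11, 6, 10); Player I gets 2.
- B → Column plays W (best of 8, 3, 4, 7); Player I gets 7.
Maximizing over 2, 7, Player I chooses B. Subgame-perfect outcome: (B, W) with payoffs (7, 8).

(B, W)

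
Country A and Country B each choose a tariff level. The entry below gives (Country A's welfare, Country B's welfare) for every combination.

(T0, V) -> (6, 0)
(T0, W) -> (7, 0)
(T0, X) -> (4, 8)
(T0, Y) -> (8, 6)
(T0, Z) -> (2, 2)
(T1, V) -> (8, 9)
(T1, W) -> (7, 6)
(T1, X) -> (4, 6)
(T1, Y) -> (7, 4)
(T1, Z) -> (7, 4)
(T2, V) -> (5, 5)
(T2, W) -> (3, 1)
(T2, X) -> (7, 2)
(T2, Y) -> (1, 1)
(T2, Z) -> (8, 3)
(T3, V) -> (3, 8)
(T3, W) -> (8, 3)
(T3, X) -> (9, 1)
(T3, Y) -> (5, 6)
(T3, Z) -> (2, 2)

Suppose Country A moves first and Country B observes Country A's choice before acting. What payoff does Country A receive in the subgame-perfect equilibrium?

8

Work backward from Country B's decision.
- T0: BR = X, leader payoff 4.
- T1: BR = V, leader payoff 8.
- T2: BR = V, leader payoff 5.
- T3: BR = V, leader payoff 3.
Among 4, 8, 5, 3, the best is 8 at T1. Subgame-perfect outcome: (T1, V) with payoffs (8, 9).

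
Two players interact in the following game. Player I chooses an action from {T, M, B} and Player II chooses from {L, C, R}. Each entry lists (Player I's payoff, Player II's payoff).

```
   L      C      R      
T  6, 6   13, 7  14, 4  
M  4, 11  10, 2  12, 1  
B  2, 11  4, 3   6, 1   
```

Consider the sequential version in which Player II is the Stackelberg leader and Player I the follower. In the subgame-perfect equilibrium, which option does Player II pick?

Solve by backward induction (Player II leads).
- L: BR = T, leader payoff 6.
- C: BR = T, leader payoff 7.
- R: BR = T, leader payoff 4.
Player II's induced payoffs are 6, 7, 4, so Player II commits to C. Subgame-perfect outcome: (T, C) with payoffs (13, 7).

C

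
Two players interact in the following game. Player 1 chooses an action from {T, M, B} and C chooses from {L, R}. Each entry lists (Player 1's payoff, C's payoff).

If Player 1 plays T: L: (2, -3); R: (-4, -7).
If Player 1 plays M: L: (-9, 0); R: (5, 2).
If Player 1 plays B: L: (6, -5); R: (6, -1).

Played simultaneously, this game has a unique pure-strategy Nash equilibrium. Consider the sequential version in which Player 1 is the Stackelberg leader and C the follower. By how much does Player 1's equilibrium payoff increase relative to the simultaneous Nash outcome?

Work backward from C's decision.
- T: BR = L, leader payoff 2.
- M: BR = R, leader payoff 5.
- B: BR = R, leader payoff 6.
Player 1's induced payoffs are 2, 5, 6, so Player 1 commits to B. Subgame-perfect outcome: (B, R) with payoffs (6, -1).
For the simultaneous game, intersect best replies.
Player 1's best replies: L→B; R→B.
C's best replies: T→L; M→R; B→R.
Only (B, R) has each player best-responding; Nash payoffs (6, -1).
Player 1's commitment gain: 6 − 6 = 0.

0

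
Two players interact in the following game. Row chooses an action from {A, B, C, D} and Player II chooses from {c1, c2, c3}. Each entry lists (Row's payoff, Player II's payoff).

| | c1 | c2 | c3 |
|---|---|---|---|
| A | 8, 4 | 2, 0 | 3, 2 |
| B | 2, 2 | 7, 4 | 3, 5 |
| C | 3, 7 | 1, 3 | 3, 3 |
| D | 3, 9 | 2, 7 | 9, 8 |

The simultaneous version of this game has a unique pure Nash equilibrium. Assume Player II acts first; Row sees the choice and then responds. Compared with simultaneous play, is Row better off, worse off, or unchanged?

Work backward from Row's decision.
- c1: BR = A, leader payoff 4.
- c2: BR = B, leader payoff 4.
- c3: BR = D, leader payoff 8.
Among 4, 4, 8, the best is 8 at c3. Subgame-perfect outcome: (D, c3) with payoffs (9, 8).
Now find the simultaneous Nash equilibrium.
Row's best replies: c1→A; c2→B; c3→D.
Player II's best replies: A→c1; B→c3; C→c1; D→c1.
Only (A, c1) has each player best-responding; Nash payoffs (8, 4).
Row earns 9 sequentially versus 8 at the Nash outcome: better off.

better off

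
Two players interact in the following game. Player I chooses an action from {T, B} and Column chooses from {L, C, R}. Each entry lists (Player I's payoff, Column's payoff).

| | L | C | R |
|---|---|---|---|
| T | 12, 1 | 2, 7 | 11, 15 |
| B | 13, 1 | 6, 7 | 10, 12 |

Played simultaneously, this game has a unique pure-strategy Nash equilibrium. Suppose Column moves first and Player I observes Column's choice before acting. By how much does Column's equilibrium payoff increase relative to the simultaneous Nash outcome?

0

Backward induction with Column moving first.
- L → Player I plays B (best of 12, 13); Column gets 1.
- C → Player I plays B (best of 2, 6); Column gets 7.
- R → Player I plays T (best of 11, 10); Column gets 15.
Among 1, 7, 15, the best is 15 at R. Subgame-perfect outcome: (T, R) with payoffs (11, 15).
For the simultaneous game, intersect best replies.
Player I's best replies: L→B; C→B; R→T.
Column's best replies: T→R; B→R.
Only (T, R) has each player best-responding; Nash payoffs (11, 15).
Column's commitment gain: 15 − 15 = 0.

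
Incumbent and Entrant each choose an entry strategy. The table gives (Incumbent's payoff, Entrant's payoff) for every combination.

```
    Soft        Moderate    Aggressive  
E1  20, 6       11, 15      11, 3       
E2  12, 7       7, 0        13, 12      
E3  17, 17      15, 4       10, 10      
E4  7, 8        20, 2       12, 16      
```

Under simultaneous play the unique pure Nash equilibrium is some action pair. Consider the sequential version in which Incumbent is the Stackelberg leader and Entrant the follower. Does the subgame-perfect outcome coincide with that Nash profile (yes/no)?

no

Entrant best-responds to each possible Incumbent move:
- E1: Entrant compares 6, 15, 3 and picks Moderate; Incumbent would get 11.
- E2: Entrant compares 7, 0, 12 and picks Aggressive; Incumbent would get 13.
- E3: Entrant compares 17, 4, 10 and picks Soft; Incumbent would get 17.
- E4: Entrant compares 8, 2, 16 and picks Aggressive; Incumbent would get 12.
Incumbent's induced payoffs are 11, 13, 17, 12, so Incumbent commits to E3. Subgame-perfect outcome: (E3, Soft) with payoffs (17, 17).
Now find the simultaneous Nash equilibrium.
Incumbent's best replies: Soft→E1; Moderate→E4; Aggressive→E2.
Entrant's best replies: E1→Moderate; E2→Aggressive; E3→Soft; E4→Aggressive.
Only (E2, Aggressive) has each player best-responding; Nash payoffs (13, 12).
Sequential outcome (E3, Soft) differs from the Nash profile (E2, Aggressive).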